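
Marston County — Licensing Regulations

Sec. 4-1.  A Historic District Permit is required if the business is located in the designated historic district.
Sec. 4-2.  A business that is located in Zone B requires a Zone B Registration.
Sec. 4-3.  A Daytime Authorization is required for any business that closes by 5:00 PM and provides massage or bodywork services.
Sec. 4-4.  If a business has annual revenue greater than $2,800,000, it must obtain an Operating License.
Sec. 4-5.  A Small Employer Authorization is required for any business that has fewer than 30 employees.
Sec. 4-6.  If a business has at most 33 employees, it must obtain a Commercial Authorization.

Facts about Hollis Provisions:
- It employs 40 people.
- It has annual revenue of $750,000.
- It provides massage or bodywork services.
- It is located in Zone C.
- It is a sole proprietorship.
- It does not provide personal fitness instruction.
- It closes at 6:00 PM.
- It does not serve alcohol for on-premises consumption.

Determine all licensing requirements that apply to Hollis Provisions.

None

Sec. 4-1. is located in Zone C (not: is located in the designated historic district) → Historic District Permit not required.
Sec. 4-2. is located in Zone C (not: is located in Zone B) → Zone B Registration not required.
Sec. 4-3. closes 6:00 PM, after 5:00 PM; provides massage or bodywork services → Daytime Authorization not required.
Sec. 4-4. revenue $750,000 ≤ $2,800,000 → Operating License not required.
Sec. 4-5. employees 40 ≥ 30 → Small Employer Authorization not required.
Sec. 4-6. employees 40 > 33 → Commercial Authorization not required.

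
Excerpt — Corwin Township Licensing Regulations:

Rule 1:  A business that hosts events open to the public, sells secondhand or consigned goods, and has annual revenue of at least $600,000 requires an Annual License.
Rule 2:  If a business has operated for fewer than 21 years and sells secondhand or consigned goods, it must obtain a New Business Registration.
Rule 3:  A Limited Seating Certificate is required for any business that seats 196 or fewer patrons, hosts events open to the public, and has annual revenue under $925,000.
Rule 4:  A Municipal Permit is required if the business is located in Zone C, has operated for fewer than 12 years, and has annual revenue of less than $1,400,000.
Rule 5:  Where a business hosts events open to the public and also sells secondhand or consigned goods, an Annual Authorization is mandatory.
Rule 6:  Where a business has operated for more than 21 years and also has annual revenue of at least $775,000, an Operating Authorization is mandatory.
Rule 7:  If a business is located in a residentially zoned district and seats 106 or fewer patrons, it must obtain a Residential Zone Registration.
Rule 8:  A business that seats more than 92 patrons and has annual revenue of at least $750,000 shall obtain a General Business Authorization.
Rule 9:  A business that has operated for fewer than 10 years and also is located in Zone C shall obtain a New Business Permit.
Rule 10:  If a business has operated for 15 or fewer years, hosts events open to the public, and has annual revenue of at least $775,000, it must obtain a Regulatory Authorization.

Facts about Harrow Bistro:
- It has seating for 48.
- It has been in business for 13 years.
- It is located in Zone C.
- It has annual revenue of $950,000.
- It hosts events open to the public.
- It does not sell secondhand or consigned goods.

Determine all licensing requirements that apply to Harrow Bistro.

Rule 1: hosts events open to the public; does not sell secondhand or consigned goods; revenue $950,000 ≥ $600,000 → Annual License not required.
Rule 2: years in business 13 < 21; does not sell secondhand or consigned goods → New Business Registration not required.
Rule 3: seating 48 ≤ 196; hosts events open to the public; revenue $950,000 ≥ $925,000 → Limited Seating Certificate not required.
Rule 4: is located in Zone C; years in business 13 ≥ 12; revenue $950,000 < $1,400,000 → Municipal Permit not required.
Rule 5: hosts events open to the public; does not sell secondhand or consigned goods → Annual Authorization not required.
Rule 6: years in business 13 ≤ 21; revenue $950,000 ≥ $775,000 → Operating Authorization not required.
Rule 7: is located in Zone C (not: is located in a residentially zoned district); seating 48 ≤ 106 → Residential Zone Registration not required.
Rule 8: seating 48 ≤ 92; revenue $950,000 ≥ $750,000 → General Business Authorization not required.
Rule 9: years in business 13 ≥ 10; is located in Zone C → New Business Permit not required.
Rule 10: years in business 13 ≤ 15; hosts events open to the public; revenue $950,000 ≥ $775,000 → Regulatory Authorization required.

Regulatory Authorization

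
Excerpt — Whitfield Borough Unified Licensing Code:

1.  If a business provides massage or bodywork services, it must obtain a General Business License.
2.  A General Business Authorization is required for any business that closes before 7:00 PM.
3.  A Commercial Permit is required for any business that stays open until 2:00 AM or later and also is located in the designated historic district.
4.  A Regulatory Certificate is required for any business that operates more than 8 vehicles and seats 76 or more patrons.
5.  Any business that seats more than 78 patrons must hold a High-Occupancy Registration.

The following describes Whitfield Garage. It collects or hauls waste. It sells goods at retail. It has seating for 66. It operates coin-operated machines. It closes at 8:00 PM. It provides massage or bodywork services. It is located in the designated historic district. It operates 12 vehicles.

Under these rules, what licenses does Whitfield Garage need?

General Business License

1. provides massage or bodywork services → General Business License required.
2. closes 8:00 PM, after 7:00 PM → General Business Authorization not required.
3. closes 8:00 PM, at/before 2:00 AM; is located in the designated historic district → Commercial Permit not required.
4. vehicles 12 > 8; seating 66 < 76 → Regulatory Certificate not required.
5. seating 66 ≤ 78 → High-Occupancy Registration not required.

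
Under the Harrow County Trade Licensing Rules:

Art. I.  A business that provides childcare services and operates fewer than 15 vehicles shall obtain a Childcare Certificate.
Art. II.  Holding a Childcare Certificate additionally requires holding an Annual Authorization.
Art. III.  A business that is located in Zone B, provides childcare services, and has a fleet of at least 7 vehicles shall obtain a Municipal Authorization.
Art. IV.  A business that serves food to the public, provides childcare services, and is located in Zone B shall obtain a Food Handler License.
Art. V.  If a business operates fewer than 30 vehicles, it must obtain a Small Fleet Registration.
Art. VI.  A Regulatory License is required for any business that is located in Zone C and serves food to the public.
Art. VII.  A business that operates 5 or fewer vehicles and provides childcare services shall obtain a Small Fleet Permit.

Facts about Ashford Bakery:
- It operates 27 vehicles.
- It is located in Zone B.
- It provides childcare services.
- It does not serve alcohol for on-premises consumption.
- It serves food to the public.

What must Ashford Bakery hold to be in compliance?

Art. I. provides childcare services; vehicles 27 ≥ 15 → Childcare Certificate not required.
Art. II. Childcare Certificate is not required → no effect.
Art. III. is located in Zone B; provides childcare services; vehicles 27 ≥ 7 → Municipal Authorization required.
Art. IV. serves food to the public; provides childcare services; is located in Zone B → Food Handler License required.
Art. V. vehicles 27 < 30 → Small Fleet Registration required.
Art. VI. is located in Zone B (not: is located in Zone C); serves food to the public → Regulatory License not required.
Art. VII. vehicles 27 > 5; provides childcare services → Small Fleet Permit not required.

Food Handler License, Municipal Authorization, Small Fleet Registration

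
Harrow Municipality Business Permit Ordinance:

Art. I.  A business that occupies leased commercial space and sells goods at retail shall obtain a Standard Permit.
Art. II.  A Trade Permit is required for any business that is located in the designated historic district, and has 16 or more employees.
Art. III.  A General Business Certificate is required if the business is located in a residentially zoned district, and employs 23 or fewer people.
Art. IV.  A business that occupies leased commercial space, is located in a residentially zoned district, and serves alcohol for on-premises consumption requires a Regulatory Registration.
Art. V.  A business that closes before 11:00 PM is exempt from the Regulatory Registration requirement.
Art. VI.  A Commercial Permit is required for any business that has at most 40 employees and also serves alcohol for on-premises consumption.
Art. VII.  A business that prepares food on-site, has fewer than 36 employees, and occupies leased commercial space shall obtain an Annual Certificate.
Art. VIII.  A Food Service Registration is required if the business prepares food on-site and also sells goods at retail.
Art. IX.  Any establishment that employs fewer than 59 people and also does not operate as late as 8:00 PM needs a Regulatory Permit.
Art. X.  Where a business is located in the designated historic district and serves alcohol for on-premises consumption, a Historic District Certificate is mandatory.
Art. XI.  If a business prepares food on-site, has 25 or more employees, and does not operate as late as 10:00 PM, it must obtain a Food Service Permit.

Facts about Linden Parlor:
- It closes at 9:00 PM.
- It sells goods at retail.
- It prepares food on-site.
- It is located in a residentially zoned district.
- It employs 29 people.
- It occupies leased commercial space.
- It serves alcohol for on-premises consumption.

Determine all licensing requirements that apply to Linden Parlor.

Art. I. occupies leased commercial space; sells goods at retail → Standard Permit required.
Art. II. is located in a residentially zoned district (not: is located in the designated historic district); employees 29 ≥ 16 → Trade Permit not required.
Art. III. is located in a residentially zoned district; employees 29 > 23 → General Business Certificate not required.
Art. IV. occupies leased commercial space; is located in a residentially zoned district; serves alcohol for on-premises consumption → Regulatory Registration required.
Art. V. closes 9:00 PM, at/before 11:00 PM → exempt from Regulatory Registration.
Art. VI. employees 29 ≤ 40; serves alcohol for on-premises consumption → Commercial Permit required.
Art. VII. prepares food on-site; employees 29 < 36; occupies leased commercial space → Annual Certificate required.
Art. VIII. prepares food on-site; sells goods at retail → Food Service Registration required.
Art. IX. employees 29 < 59; closes 9:00 PM, after 8:00 PM → Regulatory Permit not required.
Art. X. is located in a residentially zoned district (not: is located in the designated historic district); serves alcohol for on-premises consumption → Historic District Certificate not required.
Art. XI. prepares food on-site; employees 29 ≥ 25; closes 9:00 PM, at/before 10:00 PM → Food Service Permit required.

Annual Certificate, Commercial Permit, Food Service Permit, Food Service Registration, Standard Permit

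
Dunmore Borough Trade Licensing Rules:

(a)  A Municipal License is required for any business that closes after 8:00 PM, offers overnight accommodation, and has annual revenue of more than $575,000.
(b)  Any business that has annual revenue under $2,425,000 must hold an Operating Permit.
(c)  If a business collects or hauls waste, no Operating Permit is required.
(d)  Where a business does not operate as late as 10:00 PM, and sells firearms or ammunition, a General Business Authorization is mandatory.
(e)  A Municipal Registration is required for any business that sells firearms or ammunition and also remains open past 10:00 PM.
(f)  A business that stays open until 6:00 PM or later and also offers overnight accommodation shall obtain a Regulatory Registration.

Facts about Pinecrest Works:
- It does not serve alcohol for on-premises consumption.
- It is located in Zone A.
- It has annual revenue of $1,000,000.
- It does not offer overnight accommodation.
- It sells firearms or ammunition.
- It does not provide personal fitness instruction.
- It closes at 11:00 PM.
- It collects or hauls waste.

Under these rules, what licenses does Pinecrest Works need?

Municipal Registration

(a) closes 11:00 PM, after 8:00 PM; does not offer overnight accommodation; revenue $1,000,000 > $575,000 → Municipal License not required.
(b) revenue $1,000,000 < $2,425,000 → Operating Permit required.
(c) collects or hauls waste → exempt from Operating Permit.
(d) closes 11:00 PM, after 10:00 PM; sells firearms or ammunition → General Business Authorization not required.
(e) sells firearms or ammunition; closes 11:00 PM, after 10:00 PM → Municipal Registration required.
(f) closes 11:00 PM, after 6:00 PM; does not offer overnight accommodation → Regulatory Registration not required.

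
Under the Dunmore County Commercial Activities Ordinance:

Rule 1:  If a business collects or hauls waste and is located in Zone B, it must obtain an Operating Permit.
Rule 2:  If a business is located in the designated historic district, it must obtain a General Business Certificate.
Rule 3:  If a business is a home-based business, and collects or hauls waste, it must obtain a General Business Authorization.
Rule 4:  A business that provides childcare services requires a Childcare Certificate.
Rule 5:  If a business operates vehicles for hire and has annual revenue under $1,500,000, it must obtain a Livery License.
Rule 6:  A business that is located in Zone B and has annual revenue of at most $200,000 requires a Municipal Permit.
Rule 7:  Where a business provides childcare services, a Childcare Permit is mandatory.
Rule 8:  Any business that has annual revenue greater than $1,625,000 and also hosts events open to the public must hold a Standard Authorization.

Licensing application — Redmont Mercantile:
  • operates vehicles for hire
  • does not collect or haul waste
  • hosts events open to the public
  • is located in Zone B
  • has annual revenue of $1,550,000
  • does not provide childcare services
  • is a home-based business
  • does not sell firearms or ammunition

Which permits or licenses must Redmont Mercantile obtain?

None

Rule 1: does not collect or haul waste; is located in Zone B → Operating Permit not required.
Rule 2: is located in Zone B (not: is located in the designated historic district) → General Business Certificate not required.
Rule 3: is a home-based business; does not collect or haul waste → General Business Authorization not required.
Rule 4: does not provide childcare services → Childcare Certificate not required.
Rule 5: operates vehicles for hire; revenue $1,550,000 ≥ $1,500,000 → Livery License not required.
Rule 6: is located in Zone B; revenue $1,550,000 > $200,000 → Municipal Permit not required.
Rule 7: does not provide childcare services → Childcare Permit not required.
Rule 8: revenue $1,550,000 ≤ $1,625,000; hosts events open to the public → Standard Authorization not required.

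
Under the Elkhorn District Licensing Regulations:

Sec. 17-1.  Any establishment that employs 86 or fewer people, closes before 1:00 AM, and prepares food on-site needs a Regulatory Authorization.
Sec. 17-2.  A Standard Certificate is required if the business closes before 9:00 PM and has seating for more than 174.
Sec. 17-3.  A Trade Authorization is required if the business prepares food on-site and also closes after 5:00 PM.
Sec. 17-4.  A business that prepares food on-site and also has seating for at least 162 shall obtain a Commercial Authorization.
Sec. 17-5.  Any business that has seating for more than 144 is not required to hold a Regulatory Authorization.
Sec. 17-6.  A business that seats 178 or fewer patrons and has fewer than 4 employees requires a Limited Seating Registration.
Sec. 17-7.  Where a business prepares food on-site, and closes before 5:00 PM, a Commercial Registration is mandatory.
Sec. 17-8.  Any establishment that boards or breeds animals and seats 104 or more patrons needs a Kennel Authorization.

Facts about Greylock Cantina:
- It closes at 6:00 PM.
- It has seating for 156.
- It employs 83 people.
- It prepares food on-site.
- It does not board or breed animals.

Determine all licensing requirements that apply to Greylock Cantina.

Sec. 17-1. employees 83 ≤ 86; closes 6:00 PM, at/before 1:00 AM; prepares food on-site → Regulatory Authorization required.
Sec. 17-2. closes 6:00 PM, at/before 9:00 PM; seating 156 ≤ 174 → Standard Certificate not required.
Sec. 17-3. prepares food on-site; closes 6:00 PM, after 5:00 PM → Trade Authorization required.
Sec. 17-4. prepares food on-site; seating 156 < 162 → Commercial Authorization not required.
Sec. 17-5. seating 156 > 144 → exempt from Regulatory Authorization.
Sec. 17-6. seating 156 ≤ 178; employees 83 ≥ 4 → Limited Seating Registration not required.
Sec. 17-7. prepares food on-site; closes 6:00 PM, after 5:00 PM → Commercial Registration not required.
Sec. 17-8. does not board or breed animals; seating 156 ≥ 104 → Kennel Authorization not required.

Trade Authorization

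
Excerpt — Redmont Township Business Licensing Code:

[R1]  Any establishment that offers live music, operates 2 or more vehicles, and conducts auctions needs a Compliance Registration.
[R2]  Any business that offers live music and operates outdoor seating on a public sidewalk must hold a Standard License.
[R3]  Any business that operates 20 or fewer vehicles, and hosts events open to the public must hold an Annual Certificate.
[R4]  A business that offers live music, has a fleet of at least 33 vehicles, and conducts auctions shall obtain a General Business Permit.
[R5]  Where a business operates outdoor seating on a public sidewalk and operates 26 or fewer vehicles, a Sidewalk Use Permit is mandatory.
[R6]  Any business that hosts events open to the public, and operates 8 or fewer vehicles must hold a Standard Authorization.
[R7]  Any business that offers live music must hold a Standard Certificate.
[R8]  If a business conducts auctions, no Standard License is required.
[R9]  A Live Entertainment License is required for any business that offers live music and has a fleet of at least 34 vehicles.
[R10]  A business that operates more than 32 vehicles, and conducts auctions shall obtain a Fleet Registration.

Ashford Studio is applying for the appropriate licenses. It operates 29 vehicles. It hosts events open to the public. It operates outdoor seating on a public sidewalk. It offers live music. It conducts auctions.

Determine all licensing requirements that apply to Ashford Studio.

Compliance Registration, Standard Certificate

[R1] offers live music; vehicles 29 ≥ 2; conducts auctions → Compliance Registration required.
[R2] offers live music; operates outdoor seating on a public sidewalk → Standard License required.
[R3] vehicles 29 > 20; hosts events open to the public → Annual Certificate not required.
[R4] offers live music; vehicles 29 < 33; conducts auctions → General Business Permit not required.
[R5] operates outdoor seating on a public sidewalk; vehicles 29 > 26 → Sidewalk Use Permit not required.
[R6] hosts events open to the public; vehicles 29 > 8 → Standard Authorization not required.
[R7] offers live music → Standard Certificate required.
[R8] conducts auctions → exempt from Standard License.
[R9] offers live music; vehicles 29 < 34 → Live Entertainment License not required.
[R10] vehicles 29 ≤ 32; conducts auctions → Fleet Registration not required.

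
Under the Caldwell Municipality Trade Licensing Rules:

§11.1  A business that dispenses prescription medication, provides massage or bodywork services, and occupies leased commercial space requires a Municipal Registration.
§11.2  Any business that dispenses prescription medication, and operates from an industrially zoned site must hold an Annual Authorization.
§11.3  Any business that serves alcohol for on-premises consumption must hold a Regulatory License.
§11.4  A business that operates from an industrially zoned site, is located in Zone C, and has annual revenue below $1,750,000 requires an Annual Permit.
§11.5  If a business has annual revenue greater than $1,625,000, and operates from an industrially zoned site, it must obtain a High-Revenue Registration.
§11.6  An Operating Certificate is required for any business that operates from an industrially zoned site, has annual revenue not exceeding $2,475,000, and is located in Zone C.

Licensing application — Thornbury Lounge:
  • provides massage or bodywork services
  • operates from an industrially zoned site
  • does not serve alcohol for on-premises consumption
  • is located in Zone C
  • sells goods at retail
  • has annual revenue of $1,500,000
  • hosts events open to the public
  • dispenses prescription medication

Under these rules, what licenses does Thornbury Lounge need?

Annual Authorization, Annual Permit, Operating Certificate

§11.1 dispenses prescription medication; provides massage or bodywork services; operates from an industrially zoned site (not: occupies leased commercial space) → Municipal Registration not required.
§11.2 dispenses prescription medication; operates from an industrially zoned site → Annual Authorization required.
§11.3 does not serve alcohol for on-premises consumption → Regulatory License not required.
§11.4 operates from an industrially zoned site; is located in Zone C; revenue $1,500,000 < $1,750,000 → Annual Permit required.
§11.5 revenue $1,500,000 ≤ $1,625,000; operates from an industrially zoned site → High-Revenue Registration not required.
§11.6 operates from an industrially zoned site; revenue $1,500,000 ≤ $2,475,000; is located in Zone C → Operating Certificate required.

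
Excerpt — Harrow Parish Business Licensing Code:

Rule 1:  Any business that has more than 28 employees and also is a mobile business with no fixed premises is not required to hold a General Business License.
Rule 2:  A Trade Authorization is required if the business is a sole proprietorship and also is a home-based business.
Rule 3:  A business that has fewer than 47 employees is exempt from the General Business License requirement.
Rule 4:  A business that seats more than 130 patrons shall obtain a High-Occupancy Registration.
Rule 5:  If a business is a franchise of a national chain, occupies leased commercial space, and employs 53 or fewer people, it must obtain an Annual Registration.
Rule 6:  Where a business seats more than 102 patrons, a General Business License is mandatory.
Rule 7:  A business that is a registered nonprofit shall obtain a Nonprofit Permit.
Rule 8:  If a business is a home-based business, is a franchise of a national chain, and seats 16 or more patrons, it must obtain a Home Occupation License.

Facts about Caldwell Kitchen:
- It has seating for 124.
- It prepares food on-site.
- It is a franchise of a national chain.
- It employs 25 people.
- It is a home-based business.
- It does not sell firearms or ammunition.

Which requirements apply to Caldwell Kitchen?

Home Occupation License

Rule 1: employees 25 ≤ 28; is a home-based business (not: is a mobile business with no fixed premises) → General Business License exemption does not apply.
Rule 2: is a franchise of a national chain (not: is a sole proprietorship); is a home-based business → Trade Authorization not required.
Rule 3: employees 25 < 47 → exempt from General Business License.
Rule 4: seating 124 ≤ 130 → High-Occupancy Registration not required.
Rule 5: is a franchise of a national chain; is a home-based business (not: occupies leased commercial space); employees 25 ≤ 53 → Annual Registration not required.
Rule 6: seating 124 > 102 → General Business License required.
Rule 7: is a franchise of a national chain (not: is a registered nonprofit) → Nonprofit Permit not required.
Rule 8: is a home-based business; is a franchise of a national chain; seating 124 ≥ 16 → Home Occupation License required.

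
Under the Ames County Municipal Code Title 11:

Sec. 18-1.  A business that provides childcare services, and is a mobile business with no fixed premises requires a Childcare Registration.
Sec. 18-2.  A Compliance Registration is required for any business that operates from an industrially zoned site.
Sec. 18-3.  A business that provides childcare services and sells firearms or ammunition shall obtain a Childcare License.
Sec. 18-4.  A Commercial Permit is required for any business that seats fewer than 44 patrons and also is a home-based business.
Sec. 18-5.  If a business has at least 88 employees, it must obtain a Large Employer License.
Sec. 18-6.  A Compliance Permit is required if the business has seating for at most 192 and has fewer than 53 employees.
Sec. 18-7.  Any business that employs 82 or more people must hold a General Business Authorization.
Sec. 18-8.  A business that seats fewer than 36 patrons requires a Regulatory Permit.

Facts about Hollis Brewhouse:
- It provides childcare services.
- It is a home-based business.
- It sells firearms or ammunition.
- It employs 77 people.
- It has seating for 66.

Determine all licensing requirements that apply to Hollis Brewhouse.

Childcare License

Sec. 18-1. provides childcare services; is a home-based business (not: is a mobile business with no fixed premises) → Childcare Registration not required.
Sec. 18-2. is a home-based business (not: operates from an industrially zoned site) → Compliance Registration not required.
Sec. 18-3. provides childcare services; sells firearms or ammunition → Childcare License required.
Sec. 18-4. seating 66 ≥ 44; is a home-based business → Commercial Permit not required.
Sec. 18-5. employees 77 < 88 → Large Employer License not required.
Sec. 18-6. seating 66 ≤ 192; employees 77 ≥ 53 → Compliance Permit not required.
Sec. 18-7. employees 77 < 82 → General Business Authorization not required.
Sec. 18-8. seating 66 ≥ 36 → Regulatory Permit not required.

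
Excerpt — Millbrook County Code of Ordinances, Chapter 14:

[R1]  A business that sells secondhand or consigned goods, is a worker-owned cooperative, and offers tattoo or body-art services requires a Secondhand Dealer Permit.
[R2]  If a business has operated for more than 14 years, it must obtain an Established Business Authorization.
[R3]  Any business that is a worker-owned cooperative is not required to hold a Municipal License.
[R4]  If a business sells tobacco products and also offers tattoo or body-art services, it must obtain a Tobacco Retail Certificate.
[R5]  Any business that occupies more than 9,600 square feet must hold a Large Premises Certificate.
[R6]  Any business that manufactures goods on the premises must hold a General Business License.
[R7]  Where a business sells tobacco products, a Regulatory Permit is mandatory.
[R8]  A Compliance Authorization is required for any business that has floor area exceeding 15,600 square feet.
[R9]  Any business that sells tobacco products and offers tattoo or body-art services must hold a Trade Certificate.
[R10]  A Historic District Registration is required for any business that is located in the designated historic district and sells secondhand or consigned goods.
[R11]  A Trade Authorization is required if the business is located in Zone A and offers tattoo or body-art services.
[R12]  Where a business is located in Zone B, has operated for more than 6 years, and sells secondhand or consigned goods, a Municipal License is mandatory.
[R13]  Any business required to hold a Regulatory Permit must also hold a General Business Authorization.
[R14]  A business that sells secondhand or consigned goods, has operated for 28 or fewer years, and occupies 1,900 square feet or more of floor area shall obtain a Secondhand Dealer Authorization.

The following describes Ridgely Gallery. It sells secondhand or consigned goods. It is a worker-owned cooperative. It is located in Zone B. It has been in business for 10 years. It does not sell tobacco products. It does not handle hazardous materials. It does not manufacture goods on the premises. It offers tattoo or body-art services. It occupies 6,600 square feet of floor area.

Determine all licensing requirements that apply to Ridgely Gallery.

[R1] sells secondhand or consigned goods; is a worker-owned cooperative; offers tattoo or body-art services → Secondhand Dealer Permit required.
[R2] years in business 10 ≤ 14 → Established Business Authorization not required.
[R3] is a worker-owned cooperative → exempt from Municipal License.
[R4] does not sell tobacco products; offers tattoo or body-art services → Tobacco Retail Certificate not required.
[R5] floor area 6,600 square feet ≤ 9,600 square feet → Large Premises Certificate not required.
[R6] does not manufacture goods on the premises → General Business License not required.
[R7] does not sell tobacco products → Regulatory Permit not required.
[R8] floor area 6,600 square feet ≤ 15,600 square feet → Compliance Authorization not required.
[R9] does not sell tobacco products; offers tattoo or body-art services → Trade Certificate not required.
[R10] is located in Zone B (not: is located in the designated historic district); sells secondhand or consigned goods → Historic District Registration not required.
[R11] is located in Zone B (not: is located in Zone A); offers tattoo or body-art services → Trade Authorization not required.
[R12] is located in Zone B; years in business 10 > 6; sells secondhand or consigned goods → Municipal License required.
[R13] Regulatory Permit is not required → no effect.
[R14] sells secondhand or consigned goods; years in business 10 ≤ 28; floor area 6,600 square feet ≥ 1,900 square feet → Secondhand Dealer Authorization required.

Secondhand Dealer Authorization, Secondhand Dealer Permit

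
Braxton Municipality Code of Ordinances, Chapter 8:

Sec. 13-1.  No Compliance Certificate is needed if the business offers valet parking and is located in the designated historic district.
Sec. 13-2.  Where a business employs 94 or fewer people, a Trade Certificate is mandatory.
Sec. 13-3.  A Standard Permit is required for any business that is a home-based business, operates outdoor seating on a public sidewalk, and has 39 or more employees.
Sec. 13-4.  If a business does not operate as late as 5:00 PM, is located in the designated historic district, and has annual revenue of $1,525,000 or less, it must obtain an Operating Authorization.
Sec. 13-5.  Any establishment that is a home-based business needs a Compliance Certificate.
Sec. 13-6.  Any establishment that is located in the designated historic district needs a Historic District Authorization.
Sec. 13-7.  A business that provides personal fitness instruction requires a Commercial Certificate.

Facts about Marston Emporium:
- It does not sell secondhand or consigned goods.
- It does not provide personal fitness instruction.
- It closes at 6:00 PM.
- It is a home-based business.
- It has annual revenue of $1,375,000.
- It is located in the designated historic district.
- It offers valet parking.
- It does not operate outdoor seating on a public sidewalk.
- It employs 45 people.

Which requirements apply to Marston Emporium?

Historic District Authorization, Trade Certificate

Sec. 13-1. offers valet parking; is located in the designated historic district → exempt from Compliance Certificate.
Sec. 13-2. employees 45 ≤ 94 → Trade Certificate required.
Sec. 13-3. is a home-based business; does not operate outdoor seating on a public sidewalk; employees 45 ≥ 39 → Standard Permit not required.
Sec. 13-4. closes 6:00 PM, after 5:00 PM; is located in the designated historic district; revenue $1,375,000 ≤ $1,525,000 → Operating Authorization not required.
Sec. 13-5. is a home-based business → Compliance Certificate required.
Sec. 13-6. is located in the designated historic district → Historic District Authorization required.
Sec. 13-7. does not provide personal fitness instruction → Commercial Certificate not required.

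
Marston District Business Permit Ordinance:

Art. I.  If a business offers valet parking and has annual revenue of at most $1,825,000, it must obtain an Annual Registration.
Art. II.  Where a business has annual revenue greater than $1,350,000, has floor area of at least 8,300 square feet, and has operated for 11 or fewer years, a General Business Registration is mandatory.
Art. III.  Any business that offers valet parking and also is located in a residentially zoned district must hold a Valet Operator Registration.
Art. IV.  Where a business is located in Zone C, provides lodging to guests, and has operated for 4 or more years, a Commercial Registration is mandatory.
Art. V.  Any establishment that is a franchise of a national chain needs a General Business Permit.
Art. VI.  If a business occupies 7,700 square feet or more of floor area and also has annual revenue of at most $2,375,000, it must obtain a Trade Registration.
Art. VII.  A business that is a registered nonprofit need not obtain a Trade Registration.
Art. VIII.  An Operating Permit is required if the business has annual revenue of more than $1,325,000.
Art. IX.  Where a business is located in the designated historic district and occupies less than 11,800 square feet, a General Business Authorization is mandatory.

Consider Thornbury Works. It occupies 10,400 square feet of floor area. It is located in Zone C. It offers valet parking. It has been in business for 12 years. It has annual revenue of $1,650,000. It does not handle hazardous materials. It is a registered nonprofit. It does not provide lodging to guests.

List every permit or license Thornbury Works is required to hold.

Art. I. offers valet parking; revenue $1,650,000 ≤ $1,825,000 → Annual Registration required.
Art. II. revenue $1,650,000 > $1,350,000; floor area 10,400 square feet ≥ 8,300 square feet; years in business 12 > 11 → General Business Registration not required.
Art. III. offers valet parking; is located in Zone C (not: is located in a residentially zoned district) → Valet Operator Registration not required.
Art. IV. is located in Zone C; does not provide lodging to guests; years in business 12 ≥ 4 → Commercial Registration not required.
Art. V. is a registered nonprofit (not: is a franchise of a national chain) → General Business Permit not required.
Art. VI. floor area 10,400 square feet ≥ 7,700 square feet; revenue $1,650,000 ≤ $2,375,000 → Trade Registration required.
Art. VII. is a registered nonprofit → exempt from Trade Registration.
Art. VIII. revenue $1,650,000 > $1,325,000 → Operating Permit required.
Art. IX. is located in Zone C (not: is located in the designated historic district); floor area 10,400 square feet < 11,800 square feet → General Business Authorization not required.

Annual Registration, Operating Permit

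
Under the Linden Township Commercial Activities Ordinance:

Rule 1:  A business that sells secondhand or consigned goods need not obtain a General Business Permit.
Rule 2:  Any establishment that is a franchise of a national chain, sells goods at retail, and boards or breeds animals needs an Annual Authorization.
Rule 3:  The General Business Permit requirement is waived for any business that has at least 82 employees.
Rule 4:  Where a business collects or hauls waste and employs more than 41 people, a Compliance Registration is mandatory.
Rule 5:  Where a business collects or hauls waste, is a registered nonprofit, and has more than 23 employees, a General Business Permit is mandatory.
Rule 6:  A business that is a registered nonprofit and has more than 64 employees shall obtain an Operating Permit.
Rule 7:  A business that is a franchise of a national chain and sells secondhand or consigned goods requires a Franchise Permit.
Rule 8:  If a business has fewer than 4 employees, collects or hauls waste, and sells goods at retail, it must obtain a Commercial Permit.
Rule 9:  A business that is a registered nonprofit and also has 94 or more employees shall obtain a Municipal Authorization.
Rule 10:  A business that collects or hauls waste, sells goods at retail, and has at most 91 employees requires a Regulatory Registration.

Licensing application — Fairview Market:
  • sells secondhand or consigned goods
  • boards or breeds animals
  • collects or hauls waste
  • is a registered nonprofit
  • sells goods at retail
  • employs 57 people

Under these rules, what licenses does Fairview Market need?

Compliance Registration, Regulatory Registration

Rule 1: sells secondhand or consigned goods → exempt from General Business Permit.
Rule 2: is a registered nonprofit (not: is a franchise of a national chain); sells goods at retail; boards or breeds animals → Annual Authorization not required.
Rule 3: employees 57 < 82 → General Business Permit exemption does not apply.
Rule 4: collects or hauls waste; employees 57 > 41 → Compliance Registration required.
Rule 5: collects or hauls waste; is a registered nonprofit; employees 57 > 23 → General Business Permit required.
Rule 6: is a registered nonprofit; employees 57 ≤ 64 → Operating Permit not required.
Rule 7: is a registered nonprofit (not: is a franchise of a national chain); sells secondhand or consigned goods → Franchise Permit not required.
Rule 8: employees 57 ≥ 4; collects or hauls waste; sells goods at retail → Commercial Permit not required.
Rule 9: is a registered nonprofit; employees 57 < 94 → Municipal Authorization not required.
Rule 10: collects or hauls waste; sells goods at retail; employees 57 ≤ 91 → Regulatory Registration required.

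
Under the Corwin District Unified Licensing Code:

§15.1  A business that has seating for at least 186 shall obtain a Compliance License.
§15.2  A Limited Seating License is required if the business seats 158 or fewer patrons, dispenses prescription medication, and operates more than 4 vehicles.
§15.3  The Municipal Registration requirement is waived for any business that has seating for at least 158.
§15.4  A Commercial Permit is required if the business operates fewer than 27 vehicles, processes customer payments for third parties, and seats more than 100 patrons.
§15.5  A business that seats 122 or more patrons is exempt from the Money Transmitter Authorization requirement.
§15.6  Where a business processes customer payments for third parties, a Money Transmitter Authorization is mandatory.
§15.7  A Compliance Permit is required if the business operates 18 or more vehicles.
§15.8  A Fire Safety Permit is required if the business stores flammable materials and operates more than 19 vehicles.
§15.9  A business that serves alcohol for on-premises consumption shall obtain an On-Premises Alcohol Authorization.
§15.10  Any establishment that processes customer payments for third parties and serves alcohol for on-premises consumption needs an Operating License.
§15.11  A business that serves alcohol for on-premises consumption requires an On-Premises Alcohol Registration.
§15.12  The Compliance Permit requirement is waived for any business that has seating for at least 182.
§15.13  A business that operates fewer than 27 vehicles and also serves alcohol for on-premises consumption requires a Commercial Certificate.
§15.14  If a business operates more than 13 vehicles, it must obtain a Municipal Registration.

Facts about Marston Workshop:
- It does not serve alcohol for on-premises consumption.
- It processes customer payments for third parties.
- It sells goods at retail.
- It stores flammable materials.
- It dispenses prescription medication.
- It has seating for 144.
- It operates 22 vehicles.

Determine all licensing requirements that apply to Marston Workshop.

§15.1 seating 144 < 186 → Compliance License not required.
§15.2 seating 144 ≤ 158; dispenses prescription medication; vehicles 22 > 4 → Limited Seating License required.
§15.3 seating 144 < 158 → Municipal Registration exemption does not apply.
§15.4 vehicles 22 < 27; processes customer payments for third parties; seating 144 > 100 → Commercial Permit required.
§15.5 seating 144 ≥ 122 → exempt from Money Transmitter Authorization.
§15.6 processes customer payments for third parties → Money Transmitter Authorization required.
§15.7 vehicles 22 ≥ 18 → Compliance Permit required.
§15.8 stores flammable materials; vehicles 22 > 19 → Fire Safety Permit required.
§15.9 does not serve alcohol for on-premises consumption → On-Premises Alcohol Authorization not required.
§15.10 processes customer payments for third parties; does not serve alcohol for on-premises consumption → Operating License not required.
§15.11 does not serve alcohol for on-premises consumption → On-Premises Alcohol Registration not required.
§15.12 seating 144 < 182 → Compliance Permit exemption does not apply.
§15.13 vehicles 22 < 27; does not serve alcohol for on-premises consumption → Commercial Certificate not required.
§15.14 vehicles 22 > 13 → Municipal Registration required.

Commercial Permit, Compliance Permit, Fire Safety Permit, Limited Seating License, Municipal Registration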